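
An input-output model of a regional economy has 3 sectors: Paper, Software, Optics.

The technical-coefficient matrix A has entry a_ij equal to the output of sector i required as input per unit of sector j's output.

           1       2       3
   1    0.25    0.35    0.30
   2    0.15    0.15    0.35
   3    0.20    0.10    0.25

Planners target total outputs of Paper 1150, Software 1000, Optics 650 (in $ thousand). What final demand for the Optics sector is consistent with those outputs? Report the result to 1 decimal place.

d_3 = 157.5

I − A =
  [   0.75    -0.35    -0.30]
  [  -0.15     0.85    -0.35]
  [  -0.20    -0.10     0.75]
d = (I − A) x:
  d_1 = (+0.75)·1150 + (-0.35)·1000 + (-0.30)·650 = 317.5
  d_2 = (-0.15)·1150 + (+0.85)·1000 + (-0.35)·650 = 450.0
  d_3 = (-0.20)·1150 + (-0.10)·1000 + (+0.75)·650 = 157.5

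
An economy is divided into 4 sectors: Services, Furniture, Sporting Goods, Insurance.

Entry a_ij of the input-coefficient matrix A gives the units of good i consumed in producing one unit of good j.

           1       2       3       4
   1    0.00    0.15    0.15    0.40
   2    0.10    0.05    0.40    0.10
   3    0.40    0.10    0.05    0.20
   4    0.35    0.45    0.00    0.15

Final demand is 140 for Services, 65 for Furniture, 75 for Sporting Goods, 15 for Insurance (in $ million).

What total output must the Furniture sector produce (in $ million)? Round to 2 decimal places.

x_2 = 272.57

I − A =
  [   1.00    -0.15    -0.15    -0.40]
  [  -0.10     0.95    -0.40    -0.10]
  [  -0.40    -0.10     0.95    -0.20]
  [  -0.35    -0.45     0.00     0.85]
Compute the cofactors C_ij = (−1)^(i+j)·(3×3 minor ij) of I−A; the adjugate is their transpose:
adj(I−A) = Cᵀ =
  [ 0.654375   0.318375   0.237375   0.401250]
  [ 0.278000   0.613000   0.302000   0.274000]
  [ 0.392500   0.294500   0.593500   0.359000]
  [ 0.416625   0.455625   0.257625   0.765750]
det(I−A) = Σ_j (I−A)_1j·C_1j = (1.00)(0.654375) + (-0.15)(0.278000) + (-0.15)(0.392500) + (-0.40)(0.416625) = 0.38715
(I − A)⁻¹ = adj(I−A) / det(I−A) ≈
  [   1.6902     0.8224     0.6131     1.0364]
  [   0.7181     1.5834     0.7801     0.7077]
  [   1.0138     0.7607     1.5330     0.9273]
  [   1.0761     1.1769     0.6654     1.9779]
x = (I − A)⁻¹ d = adj(I−A)·d / det(I−A), with det(I−A) = 0.38715:
  x_1 = (0.654375·140 + 0.318375·65 + 0.237375·75 + 0.401250·15) / 0.38715 = 136.12875 / 0.38715 ≈ 351.62
  x_2 = (0.278000·140 + 0.613000·65 + 0.302000·75 + 0.274000·15) / 0.38715 = 105.525 / 0.38715 ≈ 272.57
  x_3 = (0.392500·140 + 0.294500·65 + 0.593500·75 + 0.359000·15) / 0.38715 = 123.99 / 0.38715 ≈ 320.26
  x_4 = (0.416625·140 + 0.455625·65 + 0.257625·75 + 0.765750·15) / 0.38715 = 118.75125 / 0.38715 ≈ 306.73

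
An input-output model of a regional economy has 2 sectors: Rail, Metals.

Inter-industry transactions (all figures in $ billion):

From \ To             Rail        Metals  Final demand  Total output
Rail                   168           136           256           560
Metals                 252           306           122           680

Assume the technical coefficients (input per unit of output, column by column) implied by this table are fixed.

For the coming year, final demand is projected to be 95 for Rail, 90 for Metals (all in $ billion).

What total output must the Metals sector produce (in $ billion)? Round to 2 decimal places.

x_M = 358.47

Technical coefficients a_ij = z_ij / X_j:
  a_RR = 168/560 = 0.30, a_MR = 252/560 = 0.45
  a_RM = 136/680 = 0.20, a_MM = 306/680 = 0.45
I − A =
  [   0.70    -0.20]
  [  -0.45     0.55]
det(I−A) = (0.70)(0.55) − (-0.20)(-0.45) = 0.2950
adj(I−A) = [[0.55, 0.20], [0.45, 0.70]]
(I − A)⁻¹ = adj(I−A) / det(I−A) ≈
  [   1.8644     0.6780]
  [   1.5254     2.3729]
x = (I − A)⁻¹ d = adj(I−A)·d / det(I−A), with det(I−A) = 0.2950:
  x_R = (0.55·95 + 0.20·90) / 0.2950 = 70.25 / 0.2950 ≈ 238.14
  x_M = (0.45·95 + 0.70·90) / 0.2950 = 105.75 / 0.2950 ≈ 358.47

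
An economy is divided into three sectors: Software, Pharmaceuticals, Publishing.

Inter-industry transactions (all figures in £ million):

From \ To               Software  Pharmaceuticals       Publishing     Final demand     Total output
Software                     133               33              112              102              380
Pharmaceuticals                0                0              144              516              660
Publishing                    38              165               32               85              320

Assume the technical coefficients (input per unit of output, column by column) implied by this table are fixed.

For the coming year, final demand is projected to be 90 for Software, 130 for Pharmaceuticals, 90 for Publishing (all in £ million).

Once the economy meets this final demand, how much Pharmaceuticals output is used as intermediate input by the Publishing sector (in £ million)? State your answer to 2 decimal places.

Technical coefficients a_ij = z_ij / X_j:
  a_11 = 133/380 = 0.35, a_21 = 0/380 = 0.00, a_31 = 38/380 = 0.10
  a_12 = 33/660 = 0.05, a_22 = 0/660 = 0.00, a_32 = 165/660 = 0.25
  a_13 = 112/320 = 0.35, a_23 = 144/320 = 0.45, a_33 = 32/320 = 0.10
I − A =
  [   0.65    -0.05    -0.35]
  [   0.00     1.00    -0.45]
  [  -0.10    -0.25     0.90]
Cofactors of I−A, C_ij = (−1)^(i+j)·(minor ij) (rows/columns in the sector order above):
  C_11 = (1.00)(0.90) − (-0.45)(-0.25) = 0.7875
  C_12 = −[(0.00)(0.90) − (-0.45)(-0.10)] = 0.0450
  C_13 = (0.00)(-0.25) − (1.00)(-0.10) = 0.1000
  C_21 = −[(-0.05)(0.90) − (-0.35)(-0.25)] = 0.1325
  C_22 = (0.65)(0.90) − (-0.35)(-0.10) = 0.5500
  C_23 = −[(0.65)(-0.25) − (-0.05)(-0.10)] = 0.1675
  C_31 = (-0.05)(-0.45) − (-0.35)(1.00) = 0.3725
  C_32 = −[(0.65)(-0.45) − (-0.35)(0.00)] = 0.2925
  C_33 = (0.65)(1.00) − (-0.05)(0.00) = 0.6500
det(I−A) = Σ_j (I−A)_1j·C_1j = (0.65)(0.7875) + (-0.05)(0.0450) + (-0.35)(0.1000) = 0.474625
adj(I−A) = Cᵀ =
  [ 0.7875   0.1325   0.3725]
  [ 0.0450   0.5500   0.2925]
  [ 0.1000   0.1675   0.6500]
(I − A)⁻¹ = adj(I−A) / det(I−A) ≈
  [   1.6592     0.2792     0.7848]
  [   0.0948     1.1588     0.6163]
  [   0.2107     0.3529     1.3695]
First solve x = (I − A)⁻¹ d = adj(I−A)·d / det(I−A); in particular x_3 = (0.1000·90 + 0.1675·130 + 0.6500·90) / 0.474625 = 89.275 / 0.474625 ≈ 188.0959.
Intermediate flow from 2 to 3: z_23 = a_23 · x_3 = 0.45 × 89.275 / 0.474625 = 40.17375 / 0.474625 ≈ 84.64.

z_23 = 84.64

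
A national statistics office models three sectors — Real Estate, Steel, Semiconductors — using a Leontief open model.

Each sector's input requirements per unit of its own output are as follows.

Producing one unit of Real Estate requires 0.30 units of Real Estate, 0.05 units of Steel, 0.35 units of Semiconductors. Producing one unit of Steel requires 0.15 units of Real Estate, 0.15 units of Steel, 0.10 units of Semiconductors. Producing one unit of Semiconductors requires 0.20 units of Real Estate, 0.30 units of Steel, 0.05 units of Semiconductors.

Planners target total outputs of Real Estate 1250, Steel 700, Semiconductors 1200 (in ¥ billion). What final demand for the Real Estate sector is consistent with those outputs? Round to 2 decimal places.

d_1 = 530.00

I − A =
  [   0.70    -0.15    -0.20]
  [  -0.05     0.85    -0.30]
  [  -0.35    -0.10     0.95]
d = (I − A) x:
  d_1 = (+0.70)·1250 + (-0.15)·700 + (-0.20)·1200 = 530.00
  d_2 = (-0.05)·1250 + (+0.85)·700 + (-0.30)·1200 = 172.50
  d_3 = (-0.35)·1250 + (-0.10)·700 + (+0.95)·1200 = 632.50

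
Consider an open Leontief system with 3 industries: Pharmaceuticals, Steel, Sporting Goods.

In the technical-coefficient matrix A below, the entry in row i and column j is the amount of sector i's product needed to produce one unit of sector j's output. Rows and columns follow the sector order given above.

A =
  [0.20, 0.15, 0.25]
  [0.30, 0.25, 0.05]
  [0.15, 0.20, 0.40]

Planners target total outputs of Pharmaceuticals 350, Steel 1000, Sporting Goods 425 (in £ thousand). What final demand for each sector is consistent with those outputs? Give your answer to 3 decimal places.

I − A =
  [   0.80    -0.15    -0.25]
  [  -0.30     0.75    -0.05]
  [  -0.15    -0.20     0.60]
d = (I − A) x:
  d_1 = (+0.80)·350 + (-0.15)·1000 + (-0.25)·425 = 23.750
  d_2 = (-0.30)·350 + (+0.75)·1000 + (-0.05)·425 = 623.750
  d_3 = (-0.15)·350 + (-0.20)·1000 + (+0.60)·425 = 2.500

d_1 = 23.750, d_2 = 623.750, d_3 = 2.500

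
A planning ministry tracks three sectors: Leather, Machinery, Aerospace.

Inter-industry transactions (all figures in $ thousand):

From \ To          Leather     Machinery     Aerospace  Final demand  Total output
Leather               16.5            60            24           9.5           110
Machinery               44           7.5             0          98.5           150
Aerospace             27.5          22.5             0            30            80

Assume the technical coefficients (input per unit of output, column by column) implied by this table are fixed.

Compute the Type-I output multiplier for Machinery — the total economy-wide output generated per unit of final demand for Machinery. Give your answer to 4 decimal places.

m_M = 2.5929

Technical coefficients a_ij = z_ij / X_j:
  a_LL = 16.5/110 = 0.15, a_ML = 44/110 = 0.40, a_AL = 27.5/110 = 0.25
  a_LM = 60/150 = 0.40, a_MM = 7.5/150 = 0.05, a_AM = 22.5/150 = 0.15
  a_LA = 24/80 = 0.30, a_MA = 0/80 = 0.00, a_AA = 0/80 = 0.00
I − A =
  [   0.85    -0.40    -0.30]
  [  -0.40     0.95     0.00]
  [  -0.25    -0.15     1.00]
Cofactors of I−A, C_ij = (−1)^(i+j)·(minor ij) (rows/columns in the sector order above):
  C_11 = (0.95)(1.00) − (0.00)(-0.15) = 0.9500
  C_12 = −[(-0.40)(1.00) − (0.00)(-0.25)] = 0.4000
  C_13 = (-0.40)(-0.15) − (0.95)(-0.25) = 0.2975
  C_21 = −[(-0.40)(1.00) − (-0.30)(-0.15)] = 0.4450
  C_22 = (0.85)(1.00) − (-0.30)(-0.25) = 0.7750
  C_23 = −[(0.85)(-0.15) − (-0.40)(-0.25)] = 0.2275
  C_31 = (-0.40)(0.00) − (-0.30)(0.95) = 0.2850
  C_32 = −[(0.85)(0.00) − (-0.30)(-0.40)] = 0.1200
  C_33 = (0.85)(0.95) − (-0.40)(-0.40) = 0.6475
det(I−A) = Σ_j (I−A)_1j·C_1j = (0.85)(0.9500) + (-0.40)(0.4000) + (-0.30)(0.2975) = 0.55825
adj(I−A) = Cᵀ =
  [ 0.9500   0.4450   0.2850]
  [ 0.4000   0.7750   0.1200]
  [ 0.2975   0.2275   0.6475]
(I − A)⁻¹ = adj(I−A) / det(I−A) ≈
  [   1.70175     0.79713     0.51052]
  [   0.71652     1.38827     0.21496]
  [   0.53292     0.40752     1.15987]
The output multiplier for sector j is the column-j sum of the Leontief inverse (I − A)⁻¹ = adj(I−A) / det(I−A).
Column M of adj(I−A): (0.4450, 0.7750, 0.2275); det(I−A) = 0.55825.
m_M = (0.4450 + 0.7750 + 0.2275) / 0.55825 = 1.4475 / 0.55825 ≈ 2.5929.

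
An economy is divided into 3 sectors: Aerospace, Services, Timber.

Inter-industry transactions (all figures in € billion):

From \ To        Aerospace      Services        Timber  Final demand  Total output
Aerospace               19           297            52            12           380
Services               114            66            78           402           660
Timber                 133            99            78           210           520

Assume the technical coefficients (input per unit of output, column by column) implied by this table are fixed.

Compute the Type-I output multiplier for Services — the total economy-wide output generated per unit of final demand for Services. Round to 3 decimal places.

Technical coefficients a_ij = z_ij / X_j:
  a_11 = 19/380 = 0.05, a_21 = 114/380 = 0.30, a_31 = 133/380 = 0.35
  a_12 = 297/660 = 0.45, a_22 = 66/660 = 0.10, a_32 = 99/660 = 0.15
  a_13 = 52/520 = 0.10, a_23 = 78/520 = 0.15, a_33 = 78/520 = 0.15
I − A =
  [   0.95    -0.45    -0.10]
  [  -0.30     0.90    -0.15]
  [  -0.35    -0.15     0.85]
Cofactors of I−A, C_ij = (−1)^(i+j)·(minor ij) (rows/columns in the sector order above):
  C_11 = (0.90)(0.85) − (-0.15)(-0.15) = 0.7425
  C_12 = −[(-0.30)(0.85) − (-0.15)(-0.35)] = 0.3075
  C_13 = (-0.30)(-0.15) − (0.90)(-0.35) = 0.3600
  C_21 = −[(-0.45)(0.85) − (-0.10)(-0.15)] = 0.3975
  C_22 = (0.95)(0.85) − (-0.10)(-0.35) = 0.7725
  C_23 = −[(0.95)(-0.15) − (-0.45)(-0.35)] = 0.3000
  C_31 = (-0.45)(-0.15) − (-0.10)(0.90) = 0.1575
  C_32 = −[(0.95)(-0.15) − (-0.10)(-0.30)] = 0.1725
  C_33 = (0.95)(0.90) − (-0.45)(-0.30) = 0.7200
det(I−A) = Σ_j (I−A)_1j·C_1j = (0.95)(0.7425) + (-0.45)(0.3075) + (-0.10)(0.3600) = 0.5310
adj(I−A) = Cᵀ =
  [ 0.7425   0.3975   0.1575]
  [ 0.3075   0.7725   0.1725]
  [ 0.3600   0.3000   0.7200]
(I − A)⁻¹ = adj(I−A) / det(I−A) ≈
  [   1.3983     0.7486     0.2966]
  [   0.5791     1.4548     0.3249]
  [   0.6780     0.5650     1.3559]
The output multiplier for sector j is the column-j sum of the Leontief inverse (I − A)⁻¹ = adj(I−A) / det(I−A).
Column 2 of adj(I−A): (0.3975, 0.7725, 0.3000); det(I−A) = 0.5310.
m_2 = (0.3975 + 0.7725 + 0.3000) / 0.5310 = 1.47 / 0.5310 ≈ 2.768.

m_2 = 2.768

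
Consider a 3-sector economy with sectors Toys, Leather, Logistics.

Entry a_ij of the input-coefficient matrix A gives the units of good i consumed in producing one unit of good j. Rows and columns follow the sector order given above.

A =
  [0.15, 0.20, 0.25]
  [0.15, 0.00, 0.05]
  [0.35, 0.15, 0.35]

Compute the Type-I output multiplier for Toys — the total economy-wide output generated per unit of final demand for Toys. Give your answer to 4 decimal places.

I − A =
  [   0.85    -0.20    -0.25]
  [  -0.15     1.00    -0.05]
  [  -0.35    -0.15     0.65]
Cofactors of I−A, C_ij = (−1)^(i+j)·(minor ij) (rows/columns in the sector order above):
  C_11 = (1.00)(0.65) − (-0.05)(-0.15) = 0.6425
  C_12 = −[(-0.15)(0.65) − (-0.05)(-0.35)] = 0.1150
  C_13 = (-0.15)(-0.15) − (1.00)(-0.35) = 0.3725
  C_21 = −[(-0.20)(0.65) − (-0.25)(-0.15)] = 0.1675
  C_22 = (0.85)(0.65) − (-0.25)(-0.35) = 0.4650
  C_23 = −[(0.85)(-0.15) − (-0.20)(-0.35)] = 0.1975
  C_31 = (-0.20)(-0.05) − (-0.25)(1.00) = 0.2600
  C_32 = −[(0.85)(-0.05) − (-0.25)(-0.15)] = 0.0800
  C_33 = (0.85)(1.00) − (-0.20)(-0.15) = 0.8200
det(I−A) = Σ_j (I−A)_1j·C_1j = (0.85)(0.6425) + (-0.20)(0.1150) + (-0.25)(0.3725) = 0.4300
adj(I−A) = Cᵀ =
  [ 0.6425   0.1675   0.2600]
  [ 0.1150   0.4650   0.0800]
  [ 0.3725   0.1975   0.8200]
(I − A)⁻¹ = adj(I−A) / det(I−A) ≈
  [   1.49419     0.38953     0.60465]
  [   0.26744     1.08140     0.18605]
  [   0.86628     0.45930     1.90698]
The output multiplier for sector j is the column-j sum of the Leontief inverse (I − A)⁻¹ = adj(I−A) / det(I−A).
Column 1 of adj(I−A): (0.6425, 0.1150, 0.3725); det(I−A) = 0.4300.
m_1 = (0.6425 + 0.1150 + 0.3725) / 0.4300 = 1.13 / 0.4300 ≈ 2.6279.

m_1 = 2.6279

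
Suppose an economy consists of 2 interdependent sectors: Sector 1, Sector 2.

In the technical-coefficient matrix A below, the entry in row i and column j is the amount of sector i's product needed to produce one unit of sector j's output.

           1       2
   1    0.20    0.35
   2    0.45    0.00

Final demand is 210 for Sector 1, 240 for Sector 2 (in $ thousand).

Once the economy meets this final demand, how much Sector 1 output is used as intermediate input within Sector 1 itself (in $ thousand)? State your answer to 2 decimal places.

I − A =
  [   0.80    -0.35]
  [  -0.45     1.00]
det(I−A) = (0.80)(1.00) − (-0.35)(-0.45) = 0.6425
adj(I−A) = [[1.00, 0.35], [0.45, 0.80]]
(I − A)⁻¹ = adj(I−A) / det(I−A) ≈
  [   1.5564     0.5447]
  [   0.7004     1.2451]
First solve x = (I − A)⁻¹ d = adj(I−A)·d / det(I−A); in particular x_1 = (1.00·210 + 0.35·240) / 0.6425 = 294.00 / 0.6425 ≈ 457.5875.
Intermediate flow from 1 to 1: z_11 = a_11 · x_1 = 0.20 × 294.00 / 0.6425 = 58.80 / 0.6425 ≈ 91.52.

z_11 = 91.52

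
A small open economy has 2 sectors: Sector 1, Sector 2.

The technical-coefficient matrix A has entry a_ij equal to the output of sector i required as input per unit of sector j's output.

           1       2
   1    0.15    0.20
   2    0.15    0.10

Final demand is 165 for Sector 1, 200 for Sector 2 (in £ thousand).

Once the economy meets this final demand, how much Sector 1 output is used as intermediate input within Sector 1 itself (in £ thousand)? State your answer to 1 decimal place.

I − A =
  [   0.85    -0.20]
  [  -0.15     0.90]
det(I−A) = (0.85)(0.90) − (-0.20)(-0.15) = 0.7350
adj(I−A) = [[0.90, 0.20], [0.15, 0.85]]
(I − A)⁻¹ = adj(I−A) / det(I−A) ≈
  [   1.2245     0.2721]
  [   0.2041     1.1565]
First solve x = (I − A)⁻¹ d = adj(I−A)·d / det(I−A); in particular x_1 = (0.90·165 + 0.20·200) / 0.7350 = 188.50 / 0.7350 ≈ 256.463.
Intermediate flow from 1 to 1: z_11 = a_11 · x_1 = 0.15 × 188.50 / 0.7350 = 28.275 / 0.7350 ≈ 38.5.

z_11 = 38.5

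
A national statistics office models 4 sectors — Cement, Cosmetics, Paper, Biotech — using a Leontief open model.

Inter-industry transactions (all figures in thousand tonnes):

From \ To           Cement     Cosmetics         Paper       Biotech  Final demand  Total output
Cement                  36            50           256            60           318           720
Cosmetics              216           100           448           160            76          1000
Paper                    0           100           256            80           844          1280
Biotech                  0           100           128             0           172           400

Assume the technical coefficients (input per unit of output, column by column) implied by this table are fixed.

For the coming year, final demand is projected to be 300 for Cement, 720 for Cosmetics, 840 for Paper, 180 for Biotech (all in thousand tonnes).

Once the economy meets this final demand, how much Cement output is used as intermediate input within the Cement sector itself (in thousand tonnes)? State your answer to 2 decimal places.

z_11 = 39.38

Technical coefficients a_ij = z_ij / X_j:
  a_11 = 36/720 = 0.05, a_21 = 216/720 = 0.30, a_31 = 0/720 = 0.00, a_41 = 0/720 = 0.00
  a_12 = 50/1000 = 0.05, a_22 = 100/1000 = 0.10, a_32 = 100/1000 = 0.10, a_42 = 100/1000 = 0.10
  a_13 = 256/1280 = 0.20, a_23 = 448/1280 = 0.35, a_33 = 256/1280 = 0.20, a_43 = 128/1280 = 0.10
  a_14 = 60/400 = 0.15, a_24 = 160/400 = 0.40, a_34 = 80/400 = 0.20, a_44 = 0/400 = 0.00
I − A =
  [   0.95    -0.05    -0.20    -0.15]
  [  -0.30     0.90    -0.35    -0.40]
  [   0.00    -0.10     0.80    -0.20]
  [   0.00    -0.10    -0.10     1.00]
Compute the cofactors C_ij = (−1)^(i+j)·(3×3 minor ij) of I−A; the adjugate is their transpose:
adj(I−A) = Cᵀ =
  [ 0.62400   0.07650   0.21025   0.16625]
  [ 0.23400   0.74100   0.43500   0.41850]
  [ 0.03600   0.11400   0.79750   0.21050]
  [ 0.02700   0.08550   0.12325   0.63275]
det(I−A) = Σ_j (I−A)_1j·C_1j = (0.95)(0.62400) + (-0.05)(0.23400) + (-0.20)(0.03600) + (-0.15)(0.02700) = 0.56985
(I − A)⁻¹ = adj(I−A) / det(I−A) ≈
  [   1.0950     0.1342     0.3690     0.2917]
  [   0.4106     1.3003     0.7634     0.7344]
  [   0.0632     0.2001     1.3995     0.3694]
  [   0.0474     0.1500     0.2163     1.1104]
First solve x = (I − A)⁻¹ d = adj(I−A)·d / det(I−A); in particular x_1 = (0.62400·300 + 0.07650·720 + 0.21025·840 + 0.16625·180) / 0.56985 = 448.815 / 0.56985 ≈ 787.6020.
Intermediate flow from 1 to 1: z_11 = a_11 · x_1 = 0.05 × 448.815 / 0.56985 = 22.44075 / 0.56985 ≈ 39.38.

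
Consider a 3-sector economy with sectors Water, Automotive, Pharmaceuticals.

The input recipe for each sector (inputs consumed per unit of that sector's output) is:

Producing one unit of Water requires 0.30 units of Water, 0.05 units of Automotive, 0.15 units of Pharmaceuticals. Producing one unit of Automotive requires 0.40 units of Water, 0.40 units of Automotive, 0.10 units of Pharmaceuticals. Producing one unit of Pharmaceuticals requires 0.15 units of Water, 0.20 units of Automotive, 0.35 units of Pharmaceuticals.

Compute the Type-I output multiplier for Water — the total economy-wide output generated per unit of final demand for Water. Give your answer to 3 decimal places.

m_1 = 2.400

I − A =
  [   0.70    -0.40    -0.15]
  [  -0.05     0.60    -0.20]
  [  -0.15    -0.10     0.65]
Cofactors of I−A, C_ij = (−1)^(i+j)·(minor ij) (rows/columns in the sector order above):
  C_11 = (0.60)(0.65) − (-0.20)(-0.10) = 0.3700
  C_12 = −[(-0.05)(0.65) − (-0.20)(-0.15)] = 0.0625
  C_13 = (-0.05)(-0.10) − (0.60)(-0.15) = 0.0950
  C_21 = −[(-0.40)(0.65) − (-0.15)(-0.10)] = 0.2750
  C_22 = (0.70)(0.65) − (-0.15)(-0.15) = 0.4325
  C_23 = −[(0.70)(-0.10) − (-0.40)(-0.15)] = 0.1300
  C_31 = (-0.40)(-0.20) − (-0.15)(0.60) = 0.1700
  C_32 = −[(0.70)(-0.20) − (-0.15)(-0.05)] = 0.1475
  C_33 = (0.70)(0.60) − (-0.40)(-0.05) = 0.4000
det(I−A) = Σ_j (I−A)_1j·C_1j = (0.70)(0.3700) + (-0.40)(0.0625) + (-0.15)(0.0950) = 0.21975
adj(I−A) = Cᵀ =
  [ 0.3700   0.2750   0.1700]
  [ 0.0625   0.4325   0.1475]
  [ 0.0950   0.1300   0.4000]
(I − A)⁻¹ = adj(I−A) / det(I−A) ≈
  [   1.6837     1.2514     0.7736]
  [   0.2844     1.9681     0.6712]
  [   0.4323     0.5916     1.8203]
The output multiplier for sector j is the column-j sum of the Leontief inverse (I − A)⁻¹ = adj(I−A) / det(I−A).
Column 1 of adj(I−A): (0.3700, 0.0625, 0.0950); det(I−A) = 0.21975.
m_1 = (0.3700 + 0.0625 + 0.0950) / 0.21975 = 0.5275 / 0.21975 ≈ 2.400.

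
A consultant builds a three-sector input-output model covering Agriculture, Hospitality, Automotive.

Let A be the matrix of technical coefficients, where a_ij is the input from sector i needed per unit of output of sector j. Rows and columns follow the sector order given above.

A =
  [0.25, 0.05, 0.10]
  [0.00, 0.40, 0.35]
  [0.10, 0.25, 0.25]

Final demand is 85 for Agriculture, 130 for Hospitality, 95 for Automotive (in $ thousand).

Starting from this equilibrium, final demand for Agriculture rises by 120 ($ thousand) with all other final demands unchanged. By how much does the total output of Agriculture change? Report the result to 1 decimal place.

Δx_1 = 164.7

I − A =
  [   0.75    -0.05    -0.10]
  [   0.00     0.60    -0.35]
  [  -0.10    -0.25     0.75]
Cofactors of I−A, C_ij = (−1)^(i+j)·(minor ij) (rows/columns in the sector order above):
  C_11 = (0.60)(0.75) − (-0.35)(-0.25) = 0.3625
  C_12 = −[(0.00)(0.75) − (-0.35)(-0.10)] = 0.0350
  C_13 = (0.00)(-0.25) − (0.60)(-0.10) = 0.0600
  C_21 = −[(-0.05)(0.75) − (-0.10)(-0.25)] = 0.0625
  C_22 = (0.75)(0.75) − (-0.10)(-0.10) = 0.5525
  C_23 = −[(0.75)(-0.25) − (-0.05)(-0.10)] = 0.1925
  C_31 = (-0.05)(-0.35) − (-0.10)(0.60) = 0.0775
  C_32 = −[(0.75)(-0.35) − (-0.10)(0.00)] = 0.2625
  C_33 = (0.75)(0.60) − (-0.05)(0.00) = 0.4500
det(I−A) = Σ_j (I−A)_1j·C_1j = (0.75)(0.3625) + (-0.05)(0.0350) + (-0.10)(0.0600) = 0.264125
adj(I−A) = Cᵀ =
  [ 0.3625   0.0625   0.0775]
  [ 0.0350   0.5525   0.2625]
  [ 0.0600   0.1925   0.4500]
(I − A)⁻¹ = adj(I−A) / det(I−A) ≈
  [   1.3725     0.2366     0.2934]
  [   0.1325     2.0918     0.9938]
  [   0.2272     0.7288     1.7037]
Δx = (I − A)⁻¹ Δd with Δd having +120 in the Agriculture component and 0 elsewhere.
So Δx_1 = L_11 · (+120), where L_11 = adj(I−A)_11 / det(I−A) = 0.3625 / 0.264125.
Δx_1 = 0.3625 × (+120) / 0.264125 = 43.50 / 0.264125 ≈ 164.7.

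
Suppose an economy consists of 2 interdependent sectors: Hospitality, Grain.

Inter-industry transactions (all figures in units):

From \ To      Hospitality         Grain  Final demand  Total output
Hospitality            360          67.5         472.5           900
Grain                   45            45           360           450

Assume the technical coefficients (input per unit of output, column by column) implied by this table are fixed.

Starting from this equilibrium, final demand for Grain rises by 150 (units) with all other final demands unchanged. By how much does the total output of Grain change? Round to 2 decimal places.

Technical coefficients a_ij = z_ij / X_j:
  a_11 = 360/900 = 0.40, a_21 = 45/900 = 0.05
  a_12 = 67.5/450 = 0.15, a_22 = 45/450 = 0.10
I − A =
  [   0.60    -0.15]
  [  -0.05     0.90]
det(I−A) = (0.60)(0.90) − (-0.15)(-0.05) = 0.5325
adj(I−A) = [[0.90, 0.15], [0.05, 0.60]]
(I − A)⁻¹ = adj(I−A) / det(I−A) ≈
  [   1.6901     0.2817]
  [   0.0939     1.1268]
Δx = (I − A)⁻¹ Δd with Δd having +150 in the Grain component and 0 elsewhere.
So Δx_2 = L_22 · (+150), where L_22 = adj(I−A)_22 / det(I−A) = 0.60 / 0.5325.
Δx_2 = 0.60 × (+150) / 0.5325 = 90.00 / 0.5325 ≈ 169.01.

Δx_2 = 169.01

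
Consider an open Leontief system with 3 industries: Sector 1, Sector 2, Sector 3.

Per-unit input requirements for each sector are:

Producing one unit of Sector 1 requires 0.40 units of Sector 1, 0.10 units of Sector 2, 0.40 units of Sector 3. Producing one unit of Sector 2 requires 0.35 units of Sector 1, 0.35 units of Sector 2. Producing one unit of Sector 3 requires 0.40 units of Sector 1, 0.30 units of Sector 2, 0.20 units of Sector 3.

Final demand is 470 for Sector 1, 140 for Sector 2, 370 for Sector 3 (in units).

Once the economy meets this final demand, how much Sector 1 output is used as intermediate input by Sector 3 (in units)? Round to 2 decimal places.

z_13 = 791.74

I − A =
  [   0.60    -0.35    -0.40]
  [  -0.10     0.65    -0.30]
  [  -0.40     0.00     0.80]
Cofactors of I−A, C_ij = (−1)^(i+j)·(minor ij) (rows/columns in the sector order above):
  C_11 = (0.65)(0.80) − (-0.30)(0.00) = 0.5200
  C_12 = −[(-0.10)(0.80) − (-0.30)(-0.40)] = 0.2000
  C_13 = (-0.10)(0.00) − (0.65)(-0.40) = 0.2600
  C_21 = −[(-0.35)(0.80) − (-0.40)(0.00)] = 0.2800
  C_22 = (0.60)(0.80) − (-0.40)(-0.40) = 0.3200
  C_23 = −[(0.60)(0.00) − (-0.35)(-0.40)] = 0.1400
  C_31 = (-0.35)(-0.30) − (-0.40)(0.65) = 0.3650
  C_32 = −[(0.60)(-0.30) − (-0.40)(-0.10)] = 0.2200
  C_33 = (0.60)(0.65) − (-0.35)(-0.10) = 0.3550
det(I−A) = Σ_j (I−A)_1j·C_1j = (0.60)(0.5200) + (-0.35)(0.2000) + (-0.40)(0.2600) = 0.1380
adj(I−A) = Cᵀ =
  [ 0.5200   0.2800   0.3650]
  [ 0.2000   0.3200   0.2200]
  [ 0.2600   0.1400   0.3550]
(I − A)⁻¹ = adj(I−A) / det(I−A) ≈
  [   3.7681     2.0290     2.6449]
  [   1.4493     2.3188     1.5942]
  [   1.8841     1.0145     2.5725]
First solve x = (I − A)⁻¹ d = adj(I−A)·d / det(I−A); in particular x_3 = (0.2600·470 + 0.1400·140 + 0.3550·370) / 0.1380 = 273.15 / 0.1380 ≈ 1979.3478.
Intermediate flow from 1 to 3: z_13 = a_13 · x_3 = 0.40 × 273.15 / 0.1380 = 109.26 / 0.1380 ≈ 791.74.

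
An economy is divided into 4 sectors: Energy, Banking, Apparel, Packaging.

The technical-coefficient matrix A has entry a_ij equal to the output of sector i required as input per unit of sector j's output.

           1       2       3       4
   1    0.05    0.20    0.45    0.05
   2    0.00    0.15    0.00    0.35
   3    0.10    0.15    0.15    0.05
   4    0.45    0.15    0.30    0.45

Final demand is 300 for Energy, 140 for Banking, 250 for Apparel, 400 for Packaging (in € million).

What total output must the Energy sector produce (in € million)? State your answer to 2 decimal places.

x_1 = 1016.00

I − A =
  [   0.95    -0.20    -0.45    -0.05]
  [   0.00     0.85     0.00    -0.35]
  [  -0.10    -0.15     0.85    -0.05]
  [  -0.45    -0.15    -0.30     0.55]
Compute the cofactors C_ij = (−1)^(i+j)·(3×3 minor ij) of I−A; the adjugate is their transpose:
adj(I−A) = Cᵀ =
  [ 0.324250   0.139625   0.220500   0.138375]
  [ 0.144375   0.374375   0.170625   0.266875]
  [ 0.084250   0.098375   0.343625   0.101500]
  [ 0.350625   0.270000   0.414375   0.648125]
det(I−A) = Σ_j (I−A)_1j·C_1j = (0.95)(0.324250) + (-0.20)(0.144375) + (-0.45)(0.084250) + (-0.05)(0.350625) = 0.22371875
(I − A)⁻¹ = adj(I−A) / det(I−A) ≈
  [   1.4494     0.6241     0.9856     0.6185]
  [   0.6453     1.6734     0.7627     1.1929]
  [   0.3766     0.4397     1.5360     0.4537]
  [   1.5673     1.2069     1.8522     2.8971]
x = (I − A)⁻¹ d = adj(I−A)·d / det(I−A), with det(I−A) = 0.22371875:
  x_1 = (0.324250·300 + 0.139625·140 + 0.220500·250 + 0.138375·400) / 0.22371875 = 227.2975 / 0.22371875 ≈ 1016.00
  x_2 = (0.144375·300 + 0.374375·140 + 0.170625·250 + 0.266875·400) / 0.22371875 = 245.13125 / 0.22371875 ≈ 1095.71
  x_3 = (0.084250·300 + 0.098375·140 + 0.343625·250 + 0.101500·400) / 0.22371875 = 165.55375 / 0.22371875 ≈ 740.01
  x_4 = (0.350625·300 + 0.270000·140 + 0.414375·250 + 0.648125·400) / 0.22371875 = 505.83125 / 0.22371875 ≈ 2261.01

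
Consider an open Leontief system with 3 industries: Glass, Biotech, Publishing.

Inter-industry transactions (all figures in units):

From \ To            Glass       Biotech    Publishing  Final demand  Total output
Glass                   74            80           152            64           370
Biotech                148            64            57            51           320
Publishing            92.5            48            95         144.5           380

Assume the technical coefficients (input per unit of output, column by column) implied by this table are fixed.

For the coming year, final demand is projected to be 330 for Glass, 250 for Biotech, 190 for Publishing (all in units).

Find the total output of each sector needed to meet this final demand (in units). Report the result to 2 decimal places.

Technical coefficients a_ij = z_ij / X_j:
  a_11 = 74/370 = 0.20, a_21 = 148/370 = 0.40, a_31 = 92.5/370 = 0.25
  a_12 = 80/320 = 0.25, a_22 = 64/320 = 0.20, a_32 = 48/320 = 0.15
  a_13 = 152/380 = 0.40, a_23 = 57/380 = 0.15, a_33 = 95/380 = 0.25
I − A =
  [   0.80    -0.25    -0.40]
  [  -0.40     0.80    -0.15]
  [  -0.25    -0.15     0.75]
Cofactors of I−A, C_ij = (−1)^(i+j)·(minor ij) (rows/columns in the sector order above):
  C_11 = (0.80)(0.75) − (-0.15)(-0.15) = 0.5775
  C_12 = −[(-0.40)(0.75) − (-0.15)(-0.25)] = 0.3375
  C_13 = (-0.40)(-0.15) − (0.80)(-0.25) = 0.2600
  C_21 = −[(-0.25)(0.75) − (-0.40)(-0.15)] = 0.2475
  C_22 = (0.80)(0.75) − (-0.40)(-0.25) = 0.5000
  C_23 = −[(0.80)(-0.15) − (-0.25)(-0.25)] = 0.1825
  C_31 = (-0.25)(-0.15) − (-0.40)(0.80) = 0.3575
  C_32 = −[(0.80)(-0.15) − (-0.40)(-0.40)] = 0.2800
  C_33 = (0.80)(0.80) − (-0.25)(-0.40) = 0.5400
det(I−A) = Σ_j (I−A)_1j·C_1j = (0.80)(0.5775) + (-0.25)(0.3375) + (-0.40)(0.2600) = 0.273625
adj(I−A) = Cᵀ =
  [ 0.5775   0.2475   0.3575]
  [ 0.3375   0.5000   0.2800]
  [ 0.2600   0.1825   0.5400]
(I − A)⁻¹ = adj(I−A) / det(I−A) ≈
  [   2.1106     0.9045     1.3065]
  [   1.2334     1.8273     1.0233]
  [   0.9502     0.6670     1.9735]
x = (I − A)⁻¹ d = adj(I−A)·d / det(I−A), with det(I−A) = 0.273625:
  x_1 = (0.5775·330 + 0.2475·250 + 0.3575·190) / 0.273625 = 320.375 / 0.273625 ≈ 1170.85
  x_2 = (0.3375·330 + 0.5000·250 + 0.2800·190) / 0.273625 = 289.575 / 0.273625 ≈ 1058.29
  x_3 = (0.2600·330 + 0.1825·250 + 0.5400·190) / 0.273625 = 234.025 / 0.273625 ≈ 855.28

x_1 = 1170.85, x_2 = 1058.29, x_3 = 855.28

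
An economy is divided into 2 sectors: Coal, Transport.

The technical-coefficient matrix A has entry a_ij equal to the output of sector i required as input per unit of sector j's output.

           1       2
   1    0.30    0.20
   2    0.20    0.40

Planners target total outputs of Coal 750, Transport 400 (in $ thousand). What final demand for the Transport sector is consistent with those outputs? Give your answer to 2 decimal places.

d_2 = 90.00

I − A =
  [   0.70    -0.20]
  [  -0.20     0.60]
d = (I − A) x:
  d_1 = (+0.70)·750 + (-0.20)·400 = 445.00
  d_2 = (-0.20)·750 + (+0.60)·400 = 90.00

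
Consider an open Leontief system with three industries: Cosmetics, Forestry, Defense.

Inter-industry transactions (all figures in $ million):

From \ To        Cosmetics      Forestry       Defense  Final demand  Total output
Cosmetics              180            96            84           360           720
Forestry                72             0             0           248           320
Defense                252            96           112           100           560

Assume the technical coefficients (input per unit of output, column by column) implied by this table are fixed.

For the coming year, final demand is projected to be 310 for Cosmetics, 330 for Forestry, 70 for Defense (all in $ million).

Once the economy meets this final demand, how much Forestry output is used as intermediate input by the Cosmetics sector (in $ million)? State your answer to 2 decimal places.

Technical coefficients a_ij = z_ij / X_j:
  a_11 = 180/720 = 0.25, a_21 = 72/720 = 0.10, a_31 = 252/720 = 0.35
  a_12 = 96/320 = 0.30, a_22 = 0/320 = 0.00, a_32 = 96/320 = 0.30
  a_13 = 84/560 = 0.15, a_23 = 0/560 = 0.00, a_33 = 112/560 = 0.20
I − A =
  [   0.75    -0.30    -0.15]
  [  -0.10     1.00     0.00]
  [  -0.35    -0.30     0.80]
Cofactors of I−A, C_ij = (−1)^(i+j)·(minor ij) (rows/columns in the sector order above):
  C_11 = (1.00)(0.80) − (0.00)(-0.30) = 0.8000
  C_12 = −[(-0.10)(0.80) − (0.00)(-0.35)] = 0.0800
  C_13 = (-0.10)(-0.30) − (1.00)(-0.35) = 0.3800
  C_21 = −[(-0.30)(0.80) − (-0.15)(-0.30)] = 0.2850
  C_22 = (0.75)(0.80) − (-0.15)(-0.35) = 0.5475
  C_23 = −[(0.75)(-0.30) − (-0.30)(-0.35)] = 0.3300
  C_31 = (-0.30)(0.00) − (-0.15)(1.00) = 0.1500
  C_32 = −[(0.75)(0.00) − (-0.15)(-0.10)] = 0.0150
  C_33 = (0.75)(1.00) − (-0.30)(-0.10) = 0.7200
det(I−A) = Σ_j (I−A)_1j·C_1j = (0.75)(0.8000) + (-0.30)(0.0800) + (-0.15)(0.3800) = 0.5190
adj(I−A) = Cᵀ =
  [ 0.8000   0.2850   0.1500]
  [ 0.0800   0.5475   0.0150]
  [ 0.3800   0.3300   0.7200]
(I − A)⁻¹ = adj(I−A) / det(I−A) ≈
  [   1.5414     0.5491     0.2890]
  [   0.1541     1.0549     0.0289]
  [   0.7322     0.6358     1.3873]
First solve x = (I − A)⁻¹ d = adj(I−A)·d / det(I−A); in particular x_1 = (0.8000·310 + 0.2850·330 + 0.1500·70) / 0.5190 = 352.55 / 0.5190 ≈ 679.2871.
Intermediate flow from 2 to 1: z_21 = a_21 · x_1 = 0.10 × 352.55 / 0.5190 = 35.255 / 0.5190 ≈ 67.93.

z_21 = 67.93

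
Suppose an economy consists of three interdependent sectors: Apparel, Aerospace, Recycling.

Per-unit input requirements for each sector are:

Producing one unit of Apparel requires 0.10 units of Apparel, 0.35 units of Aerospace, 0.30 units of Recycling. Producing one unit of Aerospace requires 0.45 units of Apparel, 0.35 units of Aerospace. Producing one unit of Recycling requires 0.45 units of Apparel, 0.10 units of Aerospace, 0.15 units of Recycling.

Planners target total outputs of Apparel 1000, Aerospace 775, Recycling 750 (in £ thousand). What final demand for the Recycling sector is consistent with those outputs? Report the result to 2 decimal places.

I − A =
  [   0.90    -0.45    -0.45]
  [  -0.35     0.65    -0.10]
  [  -0.30     0.00     0.85]
d = (I − A) x:
  d_1 = (+0.90)·1000 + (-0.45)·775 + (-0.45)·750 = 213.75
  d_2 = (-0.35)·1000 + (+0.65)·775 + (-0.10)·750 = 78.75
  d_3 = (-0.30)·1000 + (+0.00)·775 + (+0.85)·750 = 337.50

d_3 = 337.50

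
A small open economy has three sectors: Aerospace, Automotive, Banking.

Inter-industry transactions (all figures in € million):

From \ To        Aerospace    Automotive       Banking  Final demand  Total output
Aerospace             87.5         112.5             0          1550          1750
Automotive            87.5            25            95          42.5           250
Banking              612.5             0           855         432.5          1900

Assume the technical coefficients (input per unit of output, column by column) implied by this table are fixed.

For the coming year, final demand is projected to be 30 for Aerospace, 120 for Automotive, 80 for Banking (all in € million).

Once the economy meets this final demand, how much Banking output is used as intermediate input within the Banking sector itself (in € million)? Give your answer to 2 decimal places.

Technical coefficients a_ij = z_ij / X_j:
  a_11 = 87.5/1750 = 0.05, a_21 = 87.5/1750 = 0.05, a_31 = 612.5/1750 = 0.35
  a_12 = 112.5/250 = 0.45, a_22 = 25/250 = 0.10, a_32 = 0/250 = 0.00
  a_13 = 0/1900 = 0.00, a_23 = 95/1900 = 0.05, a_33 = 855/1900 = 0.45
I − A =
  [   0.95    -0.45     0.00]
  [  -0.05     0.90    -0.05]
  [  -0.35     0.00     0.55]
Cofactors of I−A, C_ij = (−1)^(i+j)·(minor ij) (rows/columns in the sector order above):
  C_11 = (0.90)(0.55) − (-0.05)(0.00) = 0.4950
  C_12 = −[(-0.05)(0.55) − (-0.05)(-0.35)] = 0.0450
  C_13 = (-0.05)(0.00) − (0.90)(-0.35) = 0.3150
  C_21 = −[(-0.45)(0.55) − (0.00)(0.00)] = 0.2475
  C_22 = (0.95)(0.55) − (0.00)(-0.35) = 0.5225
  C_23 = −[(0.95)(0.00) − (-0.45)(-0.35)] = 0.1575
  C_31 = (-0.45)(-0.05) − (0.00)(0.90) = 0.0225
  C_32 = −[(0.95)(-0.05) − (0.00)(-0.05)] = 0.0475
  C_33 = (0.95)(0.90) − (-0.45)(-0.05) = 0.8325
det(I−A) = Σ_j (I−A)_1j·C_1j = (0.95)(0.4950) + (-0.45)(0.0450) + (0.00)(0.3150) = 0.4500
adj(I−A) = Cᵀ =
  [ 0.4950   0.2475   0.0225]
  [ 0.0450   0.5225   0.0475]
  [ 0.3150   0.1575   0.8325]
(I − A)⁻¹ = adj(I−A) / det(I−A) ≈
  [   1.1000     0.5500     0.0500]
  [   0.1000     1.1611     0.1056]
  [   0.7000     0.3500     1.8500]
First solve x = (I − A)⁻¹ d = adj(I−A)·d / det(I−A); in particular x_3 = (0.3150·30 + 0.1575·120 + 0.8325·80) / 0.4500 = 94.95 / 0.4500 = 211.0000.
Intermediate flow from 3 to 3: z_33 = a_33 · x_3 = 0.45 × 94.95 / 0.4500 = 42.7275 / 0.4500 = 94.95.

z_33 = 94.95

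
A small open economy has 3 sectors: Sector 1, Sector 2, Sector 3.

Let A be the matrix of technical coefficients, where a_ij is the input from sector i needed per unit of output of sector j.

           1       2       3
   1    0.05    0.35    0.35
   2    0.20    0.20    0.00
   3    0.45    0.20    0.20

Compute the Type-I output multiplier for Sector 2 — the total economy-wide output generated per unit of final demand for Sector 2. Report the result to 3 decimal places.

I − A =
  [   0.95    -0.35    -0.35]
  [  -0.20     0.80     0.00]
  [  -0.45    -0.20     0.80]
Cofactors of I−A, C_ij = (−1)^(i+j)·(minor ij) (rows/columns in the sector order above):
  C_11 = (0.80)(0.80) − (0.00)(-0.20) = 0.6400
  C_12 = −[(-0.20)(0.80) − (0.00)(-0.45)] = 0.1600
  C_13 = (-0.20)(-0.20) − (0.80)(-0.45) = 0.4000
  C_21 = −[(-0.35)(0.80) − (-0.35)(-0.20)] = 0.3500
  C_22 = (0.95)(0.80) − (-0.35)(-0.45) = 0.6025
  C_23 = −[(0.95)(-0.20) − (-0.35)(-0.45)] = 0.3475
  C_31 = (-0.35)(0.00) − (-0.35)(0.80) = 0.2800
  C_32 = −[(0.95)(0.00) − (-0.35)(-0.20)] = 0.0700
  C_33 = (0.95)(0.80) − (-0.35)(-0.20) = 0.6900
det(I−A) = Σ_j (I−A)_1j·C_1j = (0.95)(0.6400) + (-0.35)(0.1600) + (-0.35)(0.4000) = 0.4120
adj(I−A) = Cᵀ =
  [ 0.6400   0.3500   0.2800]
  [ 0.1600   0.6025   0.0700]
  [ 0.4000   0.3475   0.6900]
(I − A)⁻¹ = adj(I−A) / det(I−A) ≈
  [   1.5534     0.8495     0.6796]
  [   0.3883     1.4624     0.1699]
  [   0.9709     0.8434     1.6748]
The output multiplier for sector j is the column-j sum of the Leontief inverse (I − A)⁻¹ = adj(I−A) / det(I−A).
Column 2 of adj(I−A): (0.3500, 0.6025, 0.3475); det(I−A) = 0.4120.
m_2 = (0.3500 + 0.6025 + 0.3475) / 0.4120 = 1.30 / 0.4120 ≈ 3.155.

m_2 = 3.155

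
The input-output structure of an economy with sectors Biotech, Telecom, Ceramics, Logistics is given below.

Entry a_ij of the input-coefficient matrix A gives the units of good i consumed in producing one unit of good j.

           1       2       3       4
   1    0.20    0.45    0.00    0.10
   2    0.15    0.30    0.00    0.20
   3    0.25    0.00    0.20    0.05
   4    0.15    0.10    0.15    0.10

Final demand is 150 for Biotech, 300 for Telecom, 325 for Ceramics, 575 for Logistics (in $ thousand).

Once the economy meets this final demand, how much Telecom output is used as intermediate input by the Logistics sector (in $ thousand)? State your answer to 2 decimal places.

I − A =
  [   0.80    -0.45     0.00    -0.10]
  [  -0.15     0.70     0.00    -0.20]
  [  -0.25     0.00     0.80    -0.05]
  [  -0.15    -0.10    -0.15     0.90]
Compute the cofactors C_ij = (−1)^(i+j)·(3×3 minor ij) of I−A; the adjugate is their transpose:
adj(I−A) = Cᵀ =
  [ 0.482750   0.328625   0.024000   0.128000]
  [ 0.138375   0.554250   0.026250   0.140000]
  [ 0.158500   0.111125   0.401750   0.064625]
  [ 0.122250   0.134875   0.073875   0.394000]
det(I−A) = Σ_j (I−A)_1j·C_1j = (0.80)(0.482750) + (-0.45)(0.138375) + (0.00)(0.158500) + (-0.10)(0.122250) = 0.31170625
(I − A)⁻¹ = adj(I−A) / det(I−A) ≈
  [   1.5487     1.0543     0.0770     0.4106]
  [   0.4439     1.7781     0.0842     0.4491]
  [   0.5085     0.3565     1.2889     0.2073]
  [   0.3922     0.4327     0.2370     1.2640]
First solve x = (I − A)⁻¹ d = adj(I−A)·d / det(I−A); in particular x_4 = (0.122250·150 + 0.134875·300 + 0.073875·325 + 0.394000·575) / 0.31170625 = 309.359375 / 0.31170625 ≈ 992.4709.
Intermediate flow from 2 to 4: z_24 = a_24 · x_4 = 0.20 × 309.359375 / 0.31170625 = 61.871875 / 0.31170625 ≈ 198.49.

z_24 = 198.49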